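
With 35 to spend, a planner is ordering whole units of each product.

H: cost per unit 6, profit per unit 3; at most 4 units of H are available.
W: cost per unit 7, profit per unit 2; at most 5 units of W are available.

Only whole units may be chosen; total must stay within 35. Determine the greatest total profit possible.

14

This is a bounded integer knapsack.
H has the best ratio (3/6); taking only H gives at most 4×3 = 12 (stopped by the supply cap of 4).
Mixing does better — 4×H and 1×W: cost 31 ≤ 35, profit 4·3 + 1·2 = 14.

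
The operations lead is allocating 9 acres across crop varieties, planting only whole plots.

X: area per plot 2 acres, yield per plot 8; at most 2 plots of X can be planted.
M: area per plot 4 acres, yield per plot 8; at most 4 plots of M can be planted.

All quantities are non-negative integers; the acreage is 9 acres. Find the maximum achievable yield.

24

This is a bounded integer knapsack.
Take 2×X and 1×M: area 8 ≤ 9, yield 2·8 + 1·8 = 24.
X has the best ratio (8/2) and is taken to its limit of 2; remaining capacity is filled optimally with the others.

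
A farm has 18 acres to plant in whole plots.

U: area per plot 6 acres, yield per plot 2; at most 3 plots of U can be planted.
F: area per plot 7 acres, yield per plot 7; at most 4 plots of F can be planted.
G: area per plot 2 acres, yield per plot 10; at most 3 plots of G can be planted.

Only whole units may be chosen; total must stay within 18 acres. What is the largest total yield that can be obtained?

This is a bounded integer knapsack.
G has the best ratio (10/2); taking only G gives at most 3×10 = 30 (stopped by the supply cap of 3).
Mixing does better — 1×F and 3×G: area 13 ≤ 18, yield 1·7 + 3·10 = 37.

37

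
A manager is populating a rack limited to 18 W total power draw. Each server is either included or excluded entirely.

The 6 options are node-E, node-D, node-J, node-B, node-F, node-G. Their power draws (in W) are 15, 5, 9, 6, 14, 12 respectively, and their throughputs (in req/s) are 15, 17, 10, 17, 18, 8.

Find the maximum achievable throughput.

node-D + node-B: power draw 5 + 6 = 11 ≤ 18, throughput 17 + 17 = 34.
node-D + node-J: power draw 5 + 9 = 14 ≤ 18, throughput 17 + 10 = 27.
node-J + node-B: power draw 9 + 6 = 15 ≤ 18, throughput 10 + 17 = 27.
Best is node-D and node-B with total throughput 34.

34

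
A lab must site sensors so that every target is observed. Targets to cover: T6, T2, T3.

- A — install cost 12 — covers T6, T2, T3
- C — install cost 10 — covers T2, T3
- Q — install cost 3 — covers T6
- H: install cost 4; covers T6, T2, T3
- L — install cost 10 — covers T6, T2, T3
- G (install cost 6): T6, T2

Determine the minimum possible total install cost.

4

This is an integer covering problem.
H alone covers T6, T2, T3 — every target.
Total install cost: 4.
No cover costs less than 4.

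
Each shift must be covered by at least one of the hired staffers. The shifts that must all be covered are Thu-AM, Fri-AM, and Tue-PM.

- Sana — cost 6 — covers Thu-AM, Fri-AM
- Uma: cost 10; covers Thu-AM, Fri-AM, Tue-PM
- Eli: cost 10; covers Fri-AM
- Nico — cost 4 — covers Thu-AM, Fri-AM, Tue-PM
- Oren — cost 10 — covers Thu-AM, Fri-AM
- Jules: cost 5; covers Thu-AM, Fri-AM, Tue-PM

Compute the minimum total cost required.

4

Nico alone covers Thu-AM, Fri-AM, Tue-PM — every shift.
Total cost: 4.
No cover costs less than 4.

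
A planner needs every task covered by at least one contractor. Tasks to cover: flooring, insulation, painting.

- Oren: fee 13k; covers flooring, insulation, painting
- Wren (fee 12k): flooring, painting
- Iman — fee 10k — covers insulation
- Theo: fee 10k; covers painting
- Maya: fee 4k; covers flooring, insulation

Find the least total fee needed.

The greedy cost-per-new-task heuristic would pick Maya and Theo for 14, but a cheaper cover exists.
Oren alone covers flooring, insulation, painting — every task.
Total fee: 13.
No cover costs less than 13.

13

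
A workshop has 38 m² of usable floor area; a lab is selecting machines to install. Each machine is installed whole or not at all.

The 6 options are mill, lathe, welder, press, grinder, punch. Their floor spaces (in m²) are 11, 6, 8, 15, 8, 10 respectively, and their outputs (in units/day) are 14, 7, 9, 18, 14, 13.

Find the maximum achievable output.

Allowing fractional choices, the relaxed optimum would be about 51.8, but machines are indivisible.
lathe + welder + press + grinder: floor space 6 + 8 + 15 + 8 = 37 ≤ 38, output 7 + 9 + 18 + 14 = 48.
mill + welder + grinder + punch: floor space 11 + 8 + 8 + 10 = 37 ≤ 38, output 14 + 9 + 14 + 13 = 50.
mill + lathe + grinder + punch: floor space 11 + 6 + 8 + 10 = 35 ≤ 38, output 14 + 7 + 14 + 13 = 48.
Best is mill, welder, grinder, and punch with total output 50.

50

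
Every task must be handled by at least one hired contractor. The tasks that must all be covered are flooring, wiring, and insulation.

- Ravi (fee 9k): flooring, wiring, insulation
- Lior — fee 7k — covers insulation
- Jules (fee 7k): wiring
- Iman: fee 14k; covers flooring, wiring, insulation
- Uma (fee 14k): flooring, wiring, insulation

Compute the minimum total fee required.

9

This is an integer covering problem.
Ravi alone covers flooring, wiring, insulation — every task.
Total fee: 9.
No cover costs less than 9.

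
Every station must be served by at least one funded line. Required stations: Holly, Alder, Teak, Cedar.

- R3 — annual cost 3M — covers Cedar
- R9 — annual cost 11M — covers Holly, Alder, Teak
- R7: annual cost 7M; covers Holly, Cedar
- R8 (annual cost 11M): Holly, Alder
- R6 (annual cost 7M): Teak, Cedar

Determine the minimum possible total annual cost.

14

This is a weighted set-cover instance.
Choose R3 and R9: together they cover Holly, Alder, Teak, Cedar — every station.
Total annual cost: 3 + 11 = 14.
No cover costs less than 14.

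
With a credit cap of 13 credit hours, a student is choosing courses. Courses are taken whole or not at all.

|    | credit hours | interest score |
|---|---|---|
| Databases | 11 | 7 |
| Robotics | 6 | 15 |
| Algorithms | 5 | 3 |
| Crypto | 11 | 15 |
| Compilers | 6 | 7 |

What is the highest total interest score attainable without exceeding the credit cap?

22

Allowing fractional choices, the relaxed optimum would be about 24.5, but courses are indivisible.
Robotics + Algorithms: credit hours 6 + 5 = 11 ≤ 13, interest score 15 + 3 = 18.
Robotics + Compilers: credit hours 6 + 6 = 12 ≤ 13, interest score 15 + 7 = 22.
Best is Robotics and Compilers with total interest score 22.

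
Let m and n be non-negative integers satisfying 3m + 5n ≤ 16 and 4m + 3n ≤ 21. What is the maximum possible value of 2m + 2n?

10

Relaxing integrality, the LP optimum is 10.55 at (m,n) = (5.18, 0.0909), which is not an integer point.
(m,n)=(5,0): 3·5+5·0=15≤16, 4·5+3·0=20≤21, objective 10.
(m,n)=(4,0): 3·4+5·0=12≤16, 4·4+3·0=16≤21, objective 8.
Maximum is 10 at (m,n)=(5,0).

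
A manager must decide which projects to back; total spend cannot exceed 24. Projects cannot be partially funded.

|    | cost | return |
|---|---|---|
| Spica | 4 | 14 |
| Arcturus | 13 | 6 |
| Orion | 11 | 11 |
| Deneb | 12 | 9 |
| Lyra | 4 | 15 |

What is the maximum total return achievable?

40

This is a 0-1 knapsack instance.
Allowing fractional choices, the relaxed optimum would be about 43.8, but projects are indivisible.
Spica + Deneb + Lyra: cost 4 + 12 + 4 = 20 ≤ 24, return 14 + 9 + 15 = 38.
Spica + Orion + Lyra: cost 4 + 11 + 4 = 19 ≤ 24, return 14 + 11 + 15 = 40.
Spica + Arcturus + Lyra: cost 4 + 13 + 4 = 21 ≤ 24, return 14 + 6 + 15 = 35.
Best is Spica, Orion, and Lyra with total return 40.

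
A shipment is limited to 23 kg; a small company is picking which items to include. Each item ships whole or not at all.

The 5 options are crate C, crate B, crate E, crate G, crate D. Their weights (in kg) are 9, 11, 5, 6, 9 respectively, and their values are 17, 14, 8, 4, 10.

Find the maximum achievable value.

This is a 0-1 knapsack instance.
Allowing fractional choices, the relaxed optimum would be about 36.5, but items are indivisible.
crate C + crate E + crate G: weight 9 + 5 + 6 = 20 ≤ 23, value 17 + 8 + 4 = 29.
crate C + crate E + crate D: weight 9 + 5 + 9 = 23 ≤ 23, value 17 + 8 + 10 = 35.
crate C + crate B: weight 9 + 11 = 20 ≤ 23, value 17 + 14 = 31.
Best is crate C, crate E, and crate D with total value 35.

35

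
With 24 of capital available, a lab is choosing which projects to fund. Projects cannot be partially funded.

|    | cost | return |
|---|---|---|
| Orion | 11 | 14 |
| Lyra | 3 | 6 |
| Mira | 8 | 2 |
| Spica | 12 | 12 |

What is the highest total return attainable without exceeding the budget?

26

Orion + Lyra + Mira: cost 11 + 3 + 8 = 22 ≤ 24, return 14 + 6 + 2 = 22.
Orion + Spica: cost 11 + 12 = 23 ≤ 24, return 14 + 12 = 26.
Best is Orion and Spica with total return 26.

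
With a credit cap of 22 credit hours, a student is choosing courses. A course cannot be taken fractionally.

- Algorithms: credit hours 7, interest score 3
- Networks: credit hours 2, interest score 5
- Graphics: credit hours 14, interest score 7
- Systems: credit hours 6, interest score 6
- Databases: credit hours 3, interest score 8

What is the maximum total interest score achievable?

Allowing fractional choices, the relaxed optimum would be about 24.5, but courses are indivisible.
Networks + Graphics + Databases: credit hours 2 + 14 + 3 = 19 ≤ 22, interest score 5 + 7 + 8 = 20.
Networks + Systems + Databases: credit hours 2 + 6 + 3 = 11 ≤ 22, interest score 5 + 6 + 8 = 19.
Algorithms + Networks + Systems + Databases: credit hours 7 + 2 + 6 + 3 = 18 ≤ 22, interest score 3 + 5 + 6 + 8 = 22.
Best is Algorithms, Networks, Systems, and Databases with total interest score 22.

22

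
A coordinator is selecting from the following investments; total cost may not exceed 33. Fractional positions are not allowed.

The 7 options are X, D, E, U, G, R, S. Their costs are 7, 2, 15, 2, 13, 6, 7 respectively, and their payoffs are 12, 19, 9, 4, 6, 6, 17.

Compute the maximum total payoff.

61

This is an integer program with binary decision variables.
Take X, D, E, U, and S: cost 7 + 2 + 15 + 2 + 7 = 33 ≤ 33, payoff 12 + 19 + 9 + 4 + 17 = 61.
No other feasible combination does better.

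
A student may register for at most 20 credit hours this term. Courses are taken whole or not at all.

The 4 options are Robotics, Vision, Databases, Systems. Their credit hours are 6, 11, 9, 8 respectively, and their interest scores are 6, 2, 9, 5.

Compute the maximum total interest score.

15

Allowing fractional choices, the relaxed optimum would be about 18.1, but courses are indivisible.
Databases + Systems: credit hours 9 + 8 = 17 ≤ 20, interest score 9 + 5 = 14.
Robotics + Databases: credit hours 6 + 9 = 15 ≤ 20, interest score 6 + 9 = 15.
Robotics + Systems: credit hours 6 + 8 = 14 ≤ 20, interest score 6 + 5 = 11.
Best is Robotics and Databases with total interest score 15.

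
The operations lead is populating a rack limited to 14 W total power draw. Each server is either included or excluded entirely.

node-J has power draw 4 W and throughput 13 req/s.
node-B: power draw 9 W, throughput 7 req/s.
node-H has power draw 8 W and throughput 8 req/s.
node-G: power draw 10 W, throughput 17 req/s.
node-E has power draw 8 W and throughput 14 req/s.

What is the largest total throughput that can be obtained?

30

Allowing fractional choices, the relaxed optimum would be about 30.4, but servers are indivisible.
node-J + node-E: power draw 4 + 8 = 12 ≤ 14, throughput 13 + 14 = 27.
node-J + node-G: power draw 4 + 10 = 14 ≤ 14, throughput 13 + 17 = 30.
Best is node-J and node-G with total throughput 30.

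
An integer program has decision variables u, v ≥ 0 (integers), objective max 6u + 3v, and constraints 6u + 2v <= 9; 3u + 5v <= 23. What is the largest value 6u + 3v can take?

12

The continuous relaxation peaks at (0, 4.5) with value 13.50; rounding to a feasible lattice point costs some objective.
(u,v)=(0,4): 6·0+2·4=8≤9, 3·0+5·4=20≤23, objective 12.
(u,v)=(0,3): 6·0+2·3=6≤9, 3·0+5·3=15≤23, objective 9.
Maximum is 12 at (u,v)=(0,4).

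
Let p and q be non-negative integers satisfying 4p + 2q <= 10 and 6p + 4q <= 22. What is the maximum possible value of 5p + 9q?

45

(p,q)=(0,5): 4·0+2·5=10≤10, 6·0+4·5=20≤22, objective 45.
(p,q)=(0,4): 4·0+2·4=8≤10, 6·0+4·4=16≤22, objective 36.
No feasible integer point exceeds 45.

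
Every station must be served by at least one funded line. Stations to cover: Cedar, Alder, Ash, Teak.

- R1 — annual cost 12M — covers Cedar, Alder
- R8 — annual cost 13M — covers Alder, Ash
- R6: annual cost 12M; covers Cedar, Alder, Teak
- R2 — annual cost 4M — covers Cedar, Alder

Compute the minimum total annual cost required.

The greedy cost-per-new-station heuristic would pick R2, R6, and R8 for 29, but a cheaper cover exists.
Choose R8 and R6: together they cover Cedar, Alder, Ash, Teak — every station.
Total annual cost: 13 + 12 = 25.
No cover costs less than 25.

25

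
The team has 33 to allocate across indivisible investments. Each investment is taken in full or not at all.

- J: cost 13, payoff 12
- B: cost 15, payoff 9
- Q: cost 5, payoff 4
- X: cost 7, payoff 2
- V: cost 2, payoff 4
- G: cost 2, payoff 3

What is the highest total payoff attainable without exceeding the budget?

Allowing fractional choices, the relaxed optimum would be about 29.6, but investments are indivisible.
J + B + V + G: cost 13 + 15 + 2 + 2 = 32 ≤ 33, payoff 12 + 9 + 4 + 3 = 28.
J + Q + X + V + G: cost 13 + 5 + 7 + 2 + 2 = 29 ≤ 33, payoff 12 + 4 + 2 + 4 + 3 = 25.
J + B + V: cost 13 + 15 + 2 = 30 ≤ 33, payoff 12 + 9 + 4 = 25.
Best is J, B, V, and G with total payoff 28.

28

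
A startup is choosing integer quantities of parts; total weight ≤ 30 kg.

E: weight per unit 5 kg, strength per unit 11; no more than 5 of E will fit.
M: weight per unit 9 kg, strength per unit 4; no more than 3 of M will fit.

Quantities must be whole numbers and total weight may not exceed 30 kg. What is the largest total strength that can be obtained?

E has the best ratio (11/5); taking only E gives at most 5×11 = 55 (stopped by the supply cap of 5).
Optimal: 5×E: weight 25 ≤ 30, strength 5·11 = 55.

55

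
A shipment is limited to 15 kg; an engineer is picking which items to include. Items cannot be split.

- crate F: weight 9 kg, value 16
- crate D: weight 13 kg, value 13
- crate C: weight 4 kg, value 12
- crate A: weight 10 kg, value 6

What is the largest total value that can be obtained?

Allowing fractional choices, the relaxed optimum would be about 30.0, but items are indivisible.
crate F + crate C: weight 9 + 4 = 13 ≤ 15, value 16 + 12 = 28.
crate C + crate A: weight 4 + 10 = 14 ≤ 15, value 12 + 6 = 18.
Best is crate F and crate C with total value 28.

28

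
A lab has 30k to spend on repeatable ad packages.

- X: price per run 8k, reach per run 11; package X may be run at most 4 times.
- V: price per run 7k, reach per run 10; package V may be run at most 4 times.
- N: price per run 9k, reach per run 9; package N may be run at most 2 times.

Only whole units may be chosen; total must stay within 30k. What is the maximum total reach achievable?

Take 2×X and 2×V: price 30 ≤ 30, reach 2·11 + 2·10 = 42.
No other integer combination yields more.

42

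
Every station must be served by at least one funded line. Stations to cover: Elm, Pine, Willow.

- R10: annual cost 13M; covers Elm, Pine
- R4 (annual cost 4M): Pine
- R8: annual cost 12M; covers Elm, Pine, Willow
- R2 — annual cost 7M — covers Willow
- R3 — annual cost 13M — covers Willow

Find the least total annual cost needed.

12

R8 alone covers Elm, Pine, Willow — every station.
Total annual cost: 12.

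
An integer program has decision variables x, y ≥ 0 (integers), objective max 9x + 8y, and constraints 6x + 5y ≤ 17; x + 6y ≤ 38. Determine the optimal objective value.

26

(x,y)=(2,1) is feasible, giving 26.
(x,y)=(1,2) is feasible, giving 25.
(x,y)=(0,3) is feasible, giving 24.
(x,y)=(2,0) is feasible, giving 18.
Maximum is 26 at (x,y)=(2,1).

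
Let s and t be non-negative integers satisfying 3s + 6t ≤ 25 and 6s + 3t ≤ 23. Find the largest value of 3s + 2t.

(s,t)=(2,3): 3·2+6·3=24≤25, 6·2+3·3=21≤23, objective 12.
(s,t)=(2,2): 3·2+6·2=18≤25, 6·2+3·2=18≤23, objective 10.
(s,t)=(1,3): 3·1+6·3=21≤25, 6·1+3·3=15≤23, objective 9.
The best lattice point is (2,3), giving 12.

12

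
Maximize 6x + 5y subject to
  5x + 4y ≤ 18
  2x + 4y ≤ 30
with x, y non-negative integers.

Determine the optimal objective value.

(x,y)=(2,2) is feasible, giving 22.
(x,y)=(1,3) is feasible, giving 21.
(x,y)=(0,4) is feasible, giving 20.
The best lattice point is (2,2), giving 22.

22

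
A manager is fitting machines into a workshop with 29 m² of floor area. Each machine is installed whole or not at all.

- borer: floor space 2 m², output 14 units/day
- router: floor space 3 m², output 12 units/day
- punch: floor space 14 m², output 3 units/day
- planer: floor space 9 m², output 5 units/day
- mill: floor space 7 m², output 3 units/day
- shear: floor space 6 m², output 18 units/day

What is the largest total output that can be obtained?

52

borer + router + planer + mill + shear: floor space 2 + 3 + 9 + 7 + 6 = 27 ≤ 29, output 14 + 12 + 5 + 3 + 18 = 52.
borer + router + planer + shear: floor space 2 + 3 + 9 + 6 = 20 ≤ 29, output 14 + 12 + 5 + 18 = 49.
Best is borer, router, planer, mill, and shear with total output 52.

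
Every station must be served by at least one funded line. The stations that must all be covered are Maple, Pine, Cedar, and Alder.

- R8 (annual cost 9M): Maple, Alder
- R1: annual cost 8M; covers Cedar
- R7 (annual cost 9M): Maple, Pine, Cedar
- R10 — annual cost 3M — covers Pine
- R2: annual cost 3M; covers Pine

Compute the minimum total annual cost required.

This is a weighted set-cover instance.
Choose R8 and R7: together they cover Maple, Pine, Cedar, Alder — every station.
Total annual cost: 9 + 9 = 18.

18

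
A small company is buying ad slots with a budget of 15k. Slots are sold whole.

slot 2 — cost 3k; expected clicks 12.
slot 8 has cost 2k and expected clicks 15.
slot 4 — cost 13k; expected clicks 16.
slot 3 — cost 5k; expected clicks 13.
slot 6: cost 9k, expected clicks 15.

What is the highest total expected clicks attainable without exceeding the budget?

42

slot 2 + slot 8 + slot 6: cost 3 + 2 + 9 = 14 ≤ 15, expected clicks 12 + 15 + 15 = 42.
slot 2 + slot 8 + slot 3: cost 3 + 2 + 5 = 10 ≤ 15, expected clicks 12 + 15 + 13 = 40.
Best is slot 2, slot 8, and slot 6 with total expected clicks 42.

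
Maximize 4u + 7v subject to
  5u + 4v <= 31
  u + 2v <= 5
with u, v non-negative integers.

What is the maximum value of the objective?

20

(u,v)=(5,0) is feasible, giving 20.
(u,v)=(4,0) is feasible, giving 16.
No feasible integer point exceeds 20.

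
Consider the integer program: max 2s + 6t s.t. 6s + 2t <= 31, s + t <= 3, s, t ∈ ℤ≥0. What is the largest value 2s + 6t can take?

(s,t)=(0,3): 6·0+2·3=6≤31, 1·0+1·3=3≤3, objective 18.
(s,t)=(1,2): 6·1+2·2=10≤31, 1·1+1·2=3≤3, objective 14.
(s,t)=(0,2): 6·0+2·2=4≤31, 1·0+1·2=2≤3, objective 12.
Maximum is 18 at (s,t)=(0,3).

18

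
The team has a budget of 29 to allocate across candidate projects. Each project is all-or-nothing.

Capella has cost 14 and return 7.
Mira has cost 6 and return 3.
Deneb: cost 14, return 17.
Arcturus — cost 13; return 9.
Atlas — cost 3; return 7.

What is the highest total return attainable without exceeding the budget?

27

Allowing fractional choices, the relaxed optimum would be about 32.3, but projects are indivisible.
Deneb + Arcturus: cost 14 + 13 = 27 ≤ 29, return 17 + 9 = 26.
Mira + Deneb + Atlas: cost 6 + 14 + 3 = 23 ≤ 29, return 3 + 17 + 7 = 27.
Best is Mira, Deneb, and Atlas with total return 27.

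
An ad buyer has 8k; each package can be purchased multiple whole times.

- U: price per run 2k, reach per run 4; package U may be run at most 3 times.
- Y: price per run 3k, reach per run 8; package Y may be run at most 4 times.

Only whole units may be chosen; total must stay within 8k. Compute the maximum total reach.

Take 1×U and 2×Y: price 8 ≤ 8, reach 1·4 + 2·8 = 20.
No other integer combination yields more.

20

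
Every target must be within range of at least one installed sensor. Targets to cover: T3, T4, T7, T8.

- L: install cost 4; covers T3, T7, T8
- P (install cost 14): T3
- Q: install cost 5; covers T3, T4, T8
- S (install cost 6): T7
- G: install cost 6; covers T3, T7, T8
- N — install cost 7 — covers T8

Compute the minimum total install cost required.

9

Choose L and Q: together they cover T3, T4, T7, T8 — every target.
Total install cost: 4 + 5 = 9.
No cover costs less than 9.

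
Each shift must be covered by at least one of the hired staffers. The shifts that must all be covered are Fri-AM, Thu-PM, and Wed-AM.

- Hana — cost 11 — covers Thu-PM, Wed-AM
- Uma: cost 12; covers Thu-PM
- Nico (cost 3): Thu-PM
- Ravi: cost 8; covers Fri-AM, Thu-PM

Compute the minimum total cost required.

19

This is a weighted set-cover instance.
The greedy cost-per-new-shift heuristic would pick Nico, Ravi, and Hana for 22, but a cheaper cover exists.
Choose Hana and Ravi: together they cover Fri-AM, Thu-PM, Wed-AM — every shift.
Total cost: 11 + 8 = 19.
No cover costs less than 19.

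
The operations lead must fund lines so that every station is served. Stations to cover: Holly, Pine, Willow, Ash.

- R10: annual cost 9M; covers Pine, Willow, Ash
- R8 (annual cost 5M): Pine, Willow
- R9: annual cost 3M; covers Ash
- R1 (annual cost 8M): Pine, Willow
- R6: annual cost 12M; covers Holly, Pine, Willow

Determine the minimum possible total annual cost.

Choose R9 and R6: together they cover Holly, Pine, Willow, Ash — every station.
Total annual cost: 3 + 12 = 15.

15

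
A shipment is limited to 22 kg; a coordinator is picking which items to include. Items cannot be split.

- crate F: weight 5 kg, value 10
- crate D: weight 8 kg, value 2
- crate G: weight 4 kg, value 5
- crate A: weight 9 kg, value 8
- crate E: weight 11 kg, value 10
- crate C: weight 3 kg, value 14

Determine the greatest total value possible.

Allowing fractional choices, the relaxed optimum would be about 38.1, but items are indivisible.
crate F + crate E + crate C: weight 5 + 11 + 3 = 19 ≤ 22, value 10 + 10 + 14 = 34.
crate F + crate G + crate A + crate C: weight 5 + 4 + 9 + 3 = 21 ≤ 22, value 10 + 5 + 8 + 14 = 37.
Best is crate F, crate G, crate A, and crate C with total value 37.

37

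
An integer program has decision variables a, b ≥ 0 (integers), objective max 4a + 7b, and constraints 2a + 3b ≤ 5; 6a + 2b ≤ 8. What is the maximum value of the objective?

11

Relaxing integrality, the LP optimum is 11.67 at (a,b) = (0, 1.67), which is not an integer point.
(a,b)=(1,1): 2·1+3·1=5≤5, 6·1+2·1=8≤8, objective 11.
(a,b)=(0,1): 2·0+3·1=3≤5, 6·0+2·1=2≤8, objective 7.
(a,b)=(1,0): 2·1+3·0=2≤5, 6·1+2·0=6≤8, objective 4.
No feasible integer point exceeds 11.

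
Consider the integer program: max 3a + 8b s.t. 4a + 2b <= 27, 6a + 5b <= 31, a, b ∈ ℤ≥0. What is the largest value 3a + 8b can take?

(a,b)=(0,6) is feasible, giving 48.
(a,b)=(1,5) is feasible, giving 43.
(a,b)=(0,5) is feasible, giving 40.
No feasible integer point exceeds 48.

48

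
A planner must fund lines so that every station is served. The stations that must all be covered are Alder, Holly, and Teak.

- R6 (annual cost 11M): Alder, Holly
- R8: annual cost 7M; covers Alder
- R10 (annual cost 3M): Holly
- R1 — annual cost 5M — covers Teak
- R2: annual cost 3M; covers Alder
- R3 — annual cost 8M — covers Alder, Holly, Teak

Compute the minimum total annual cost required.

R3 alone covers Alder, Holly, Teak — every station.
Total annual cost: 8.
No cover costs less than 8.

8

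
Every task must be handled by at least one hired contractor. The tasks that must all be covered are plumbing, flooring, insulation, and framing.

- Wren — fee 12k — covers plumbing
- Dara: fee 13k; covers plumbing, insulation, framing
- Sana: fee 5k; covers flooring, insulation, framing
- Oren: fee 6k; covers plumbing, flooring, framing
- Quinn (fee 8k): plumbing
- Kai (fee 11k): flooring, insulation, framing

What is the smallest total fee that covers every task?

Choose Sana and Oren: together they cover plumbing, flooring, insulation, framing — every task.
Total fee: 5 + 6 = 11.
No cover costs less than 11.

11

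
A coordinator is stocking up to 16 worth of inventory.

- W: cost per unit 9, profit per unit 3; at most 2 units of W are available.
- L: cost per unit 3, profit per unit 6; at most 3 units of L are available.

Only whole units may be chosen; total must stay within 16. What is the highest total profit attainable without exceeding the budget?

Take 3×L: cost 9 ≤ 16, profit 3·6 = 18.
L has the best ratio (6/3) and is taken to its limit of 3; remaining capacity is filled optimally with the others.

18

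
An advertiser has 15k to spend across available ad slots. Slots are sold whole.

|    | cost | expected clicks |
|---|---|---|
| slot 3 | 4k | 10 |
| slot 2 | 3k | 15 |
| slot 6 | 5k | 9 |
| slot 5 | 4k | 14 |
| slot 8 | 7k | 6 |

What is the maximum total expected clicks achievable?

slot 3 + slot 2 + slot 5: cost 4 + 3 + 4 = 11 ≤ 15, expected clicks 10 + 15 + 14 = 39.
slot 2 + slot 6 + slot 5: cost 3 + 5 + 4 = 12 ≤ 15, expected clicks 15 + 9 + 14 = 38.
slot 2 + slot 5 + slot 8: cost 3 + 4 + 7 = 14 ≤ 15, expected clicks 15 + 14 + 6 = 35.
Best is slot 3, slot 2, and slot 5 with total expected clicks 39.

39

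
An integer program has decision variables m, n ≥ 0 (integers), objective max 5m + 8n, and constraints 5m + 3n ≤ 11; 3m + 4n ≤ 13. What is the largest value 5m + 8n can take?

(m,n)=(0,3): 5·0+3·3=9≤11, 3·0+4·3=12≤13, objective 24.
(m,n)=(1,2): 5·1+3·2=11≤11, 3·1+4·2=11≤13, objective 21.
The best lattice point is (0,3), giving 24.

24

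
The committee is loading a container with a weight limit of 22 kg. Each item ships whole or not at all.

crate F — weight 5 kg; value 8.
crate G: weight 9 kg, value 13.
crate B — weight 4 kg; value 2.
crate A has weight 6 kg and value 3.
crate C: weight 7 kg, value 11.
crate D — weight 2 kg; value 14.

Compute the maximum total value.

This is a 0-1 knapsack instance.
Allowing fractional choices, the relaxed optimum would be about 44.6, but items are indivisible.
crate F + crate G + crate A + crate D: weight 5 + 9 + 6 + 2 = 22 ≤ 22, value 8 + 13 + 3 + 14 = 38.
crate G + crate C + crate D: weight 9 + 7 + 2 = 18 ≤ 22, value 13 + 11 + 14 = 38.
crate G + crate B + crate C + crate D: weight 9 + 4 + 7 + 2 = 22 ≤ 22, value 13 + 2 + 11 + 14 = 40.
Best is crate G, crate B, crate C, and crate D with total value 40.

40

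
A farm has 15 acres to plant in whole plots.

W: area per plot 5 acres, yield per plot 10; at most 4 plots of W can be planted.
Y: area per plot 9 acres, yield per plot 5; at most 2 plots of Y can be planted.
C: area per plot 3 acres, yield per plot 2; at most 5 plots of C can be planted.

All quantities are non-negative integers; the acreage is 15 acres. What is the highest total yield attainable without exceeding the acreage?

This is a bounded integer knapsack.
W has the best ratio (10/5); taking only W gives at most 3×10 = 30 (stopped by the area limit).
Optimal: 3×W: area 15 ≤ 15, yield 3·10 = 30.

30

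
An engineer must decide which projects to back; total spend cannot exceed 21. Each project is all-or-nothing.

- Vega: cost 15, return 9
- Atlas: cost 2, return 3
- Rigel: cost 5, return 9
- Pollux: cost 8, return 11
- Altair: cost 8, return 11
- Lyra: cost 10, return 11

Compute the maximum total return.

Allowing fractional choices, the relaxed optimum would be about 31.2, but projects are indivisible.
Atlas + Pollux + Altair: cost 2 + 8 + 8 = 18 ≤ 21, return 3 + 11 + 11 = 25.
Rigel + Pollux + Altair: cost 5 + 8 + 8 = 21 ≤ 21, return 9 + 11 + 11 = 31.
Best is Rigel, Pollux, and Altair with total return 31.

31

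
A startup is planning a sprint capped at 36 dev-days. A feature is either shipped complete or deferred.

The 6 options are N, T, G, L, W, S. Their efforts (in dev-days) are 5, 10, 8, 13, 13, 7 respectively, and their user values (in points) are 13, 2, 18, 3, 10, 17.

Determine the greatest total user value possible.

58

This is an integer program with binary decision variables.
Allowing fractional choices, the relaxed optimum would be about 58.7, but features are indivisible.
N + G + L + S: effort 5 + 8 + 13 + 7 = 33 ≤ 36, user value 13 + 18 + 3 + 17 = 51.
N + G + W + S: effort 5 + 8 + 13 + 7 = 33 ≤ 36, user value 13 + 18 + 10 + 17 = 58.
Best is N, G, W, and S with total user value 58.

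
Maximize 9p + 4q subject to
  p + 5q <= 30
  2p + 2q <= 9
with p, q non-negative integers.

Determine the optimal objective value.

(p,q)=(4,0): 1·4+5·0=4≤30, 2·4+2·0=8≤9, objective 36.
(p,q)=(3,1): 1·3+5·1=8≤30, 2·3+2·1=8≤9, objective 31.
(p,q)=(3,0): 1·3+5·0=3≤30, 2·3+2·0=6≤9, objective 27.
No feasible integer point exceeds 36.

36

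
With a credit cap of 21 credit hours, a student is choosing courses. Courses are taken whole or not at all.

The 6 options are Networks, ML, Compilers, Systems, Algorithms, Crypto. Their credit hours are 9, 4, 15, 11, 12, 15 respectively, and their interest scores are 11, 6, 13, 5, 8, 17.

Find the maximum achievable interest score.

23

Allowing fractional choices, the relaxed optimum would be about 26.1, but courses are indivisible.
ML + Compilers: credit hours 4 + 15 = 19 ≤ 21, interest score 6 + 13 = 19.
Networks + Algorithms: credit hours 9 + 12 = 21 ≤ 21, interest score 11 + 8 = 19.
ML + Crypto: credit hours 4 + 15 = 19 ≤ 21, interest score 6 + 17 = 23.
Best is ML and Crypto with total interest score 23.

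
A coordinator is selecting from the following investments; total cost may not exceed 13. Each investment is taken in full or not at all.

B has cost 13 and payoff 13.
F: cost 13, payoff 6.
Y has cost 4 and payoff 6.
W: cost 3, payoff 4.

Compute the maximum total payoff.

13

This is a 0-1 knapsack instance.
Allowing fractional choices, the relaxed optimum would be about 16.0, but investments are indivisible.
Y + W: cost 4 + 3 = 7 ≤ 13, payoff 6 + 4 = 10.
Y: cost 4 ≤ 13, payoff 6.
B: cost 13 ≤ 13, payoff 13.
Best is B with total payoff 13.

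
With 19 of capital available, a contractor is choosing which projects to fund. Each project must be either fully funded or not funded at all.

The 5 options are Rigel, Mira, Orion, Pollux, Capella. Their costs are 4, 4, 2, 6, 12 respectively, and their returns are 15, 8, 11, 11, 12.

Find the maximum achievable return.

45

Allowing fractional choices, the relaxed optimum would be about 48.0, but projects are indivisible.
Rigel + Orion + Capella: cost 4 + 2 + 12 = 18 ≤ 19, return 15 + 11 + 12 = 38.
Rigel + Mira + Orion + Pollux: cost 4 + 4 + 2 + 6 = 16 ≤ 19, return 15 + 8 + 11 + 11 = 45.
Rigel + Orion + Pollux: cost 4 + 2 + 6 = 12 ≤ 19, return 15 + 11 + 11 = 37.
Best is Rigel, Mira, Orion, and Pollux with total return 45.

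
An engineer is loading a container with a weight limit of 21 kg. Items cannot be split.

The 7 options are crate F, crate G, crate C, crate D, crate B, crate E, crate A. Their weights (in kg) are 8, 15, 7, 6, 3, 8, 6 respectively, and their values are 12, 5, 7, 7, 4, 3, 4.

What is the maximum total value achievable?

26

Allowing fractional choices, the relaxed optimum would be about 27.0, but items are indivisible.
crate F + crate C + crate D: weight 8 + 7 + 6 = 21 ≤ 21, value 12 + 7 + 7 = 26.
crate F + crate D + crate B: weight 8 + 6 + 3 = 17 ≤ 21, value 12 + 7 + 4 = 23.
crate F + crate C + crate B: weight 8 + 7 + 3 = 18 ≤ 21, value 12 + 7 + 4 = 23.
Best is crate F, crate C, and crate D with total value 26.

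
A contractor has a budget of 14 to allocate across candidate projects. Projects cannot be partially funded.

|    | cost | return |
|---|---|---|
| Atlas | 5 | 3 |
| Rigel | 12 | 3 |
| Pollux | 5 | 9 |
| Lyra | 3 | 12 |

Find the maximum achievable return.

24

Treat it as a binary knapsack problem.
Allowing fractional choices, the relaxed optimum would be about 24.2, but projects are indivisible.
Pollux + Lyra: cost 5 + 3 = 8 ≤ 14, return 9 + 12 = 21.
Atlas + Pollux + Lyra: cost 5 + 5 + 3 = 13 ≤ 14, return 3 + 9 + 12 = 24.
Atlas + Lyra: cost 5 + 3 = 8 ≤ 14, return 3 + 12 = 15.
Best is Atlas, Pollux, and Lyra with total return 24.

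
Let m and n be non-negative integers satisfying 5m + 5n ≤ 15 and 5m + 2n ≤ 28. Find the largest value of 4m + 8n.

24

(m,n)=(0,3): 5·0+5·3=15≤15, 5·0+2·3=6≤28, objective 24.
(m,n)=(1,2): 5·1+5·2=15≤15, 5·1+2·2=9≤28, objective 20.
(m,n)=(0,2): 5·0+5·2=10≤15, 5·0+2·2=4≤28, objective 16.
No feasible integer point exceeds 24.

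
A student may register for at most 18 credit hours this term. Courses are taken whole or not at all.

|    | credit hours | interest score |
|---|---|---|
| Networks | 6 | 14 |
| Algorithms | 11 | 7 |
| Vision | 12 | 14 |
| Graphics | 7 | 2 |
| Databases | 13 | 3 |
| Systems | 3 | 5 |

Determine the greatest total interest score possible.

Networks + Graphics + Systems: credit hours 6 + 7 + 3 = 16 ≤ 18, interest score 14 + 2 + 5 = 21.
Networks + Vision: credit hours 6 + 12 = 18 ≤ 18, interest score 14 + 14 = 28.
Best is Networks and Vision with total interest score 28.

28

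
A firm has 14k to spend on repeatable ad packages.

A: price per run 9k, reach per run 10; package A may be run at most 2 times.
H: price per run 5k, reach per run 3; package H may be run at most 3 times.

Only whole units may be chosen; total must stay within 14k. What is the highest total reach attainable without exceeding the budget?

13

1×A and 1×H: price 14 ≤ 14, reach 1·10 + 1·3 = 13.
1×A: price 9 ≤ 14, reach 1·10 = 10.
Best is 13.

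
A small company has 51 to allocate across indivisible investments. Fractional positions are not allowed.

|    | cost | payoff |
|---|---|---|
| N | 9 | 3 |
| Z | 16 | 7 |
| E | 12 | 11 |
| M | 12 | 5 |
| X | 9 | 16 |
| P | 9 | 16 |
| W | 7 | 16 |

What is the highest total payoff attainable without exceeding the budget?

64

Allowing fractional choices, the relaxed optimum would be about 65.1, but investments are indivisible.
E + M + X + P + W: cost 12 + 12 + 9 + 9 + 7 = 49 ≤ 51, payoff 11 + 5 + 16 + 16 + 16 = 64.
N + E + X + P + W: cost 9 + 12 + 9 + 9 + 7 = 46 ≤ 51, payoff 3 + 11 + 16 + 16 + 16 = 62.
E + X + P + W: cost 12 + 9 + 9 + 7 = 37 ≤ 51, payoff 11 + 16 + 16 + 16 = 59.
Best is E, M, X, P, and W with total payoff 64.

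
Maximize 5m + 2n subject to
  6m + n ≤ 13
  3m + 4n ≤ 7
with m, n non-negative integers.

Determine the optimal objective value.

10

(m,n)=(2,0) is feasible, giving 10.
(m,n)=(1,1) is feasible, giving 7.
(m,n)=(1,0) is feasible, giving 5.
The best lattice point is (2,0), giving 10.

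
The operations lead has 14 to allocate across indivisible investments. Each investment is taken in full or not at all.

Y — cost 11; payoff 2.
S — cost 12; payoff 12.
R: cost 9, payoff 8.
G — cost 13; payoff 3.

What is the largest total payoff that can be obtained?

Take S: cost 12 ≤ 14, payoff 12.
No other feasible combination does better.

12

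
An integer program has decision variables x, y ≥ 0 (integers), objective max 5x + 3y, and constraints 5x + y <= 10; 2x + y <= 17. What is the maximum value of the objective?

(x,y)=(0,10): 5·0+1·10=10≤10, 2·0+1·10=10≤17, objective 30.
(x,y)=(0,9): 5·0+1·9=9≤10, 2·0+1·9=9≤17, objective 27.
No feasible integer point exceeds 30.

30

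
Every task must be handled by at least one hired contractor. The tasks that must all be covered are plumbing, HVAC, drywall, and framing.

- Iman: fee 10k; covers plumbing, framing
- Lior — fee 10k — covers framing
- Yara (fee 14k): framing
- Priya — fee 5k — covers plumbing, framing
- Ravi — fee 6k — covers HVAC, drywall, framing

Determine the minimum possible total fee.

Choose Priya and Ravi: together they cover plumbing, HVAC, drywall, framing — every task.
Total fee: 5 + 6 = 11.
No cover costs less than 11.

11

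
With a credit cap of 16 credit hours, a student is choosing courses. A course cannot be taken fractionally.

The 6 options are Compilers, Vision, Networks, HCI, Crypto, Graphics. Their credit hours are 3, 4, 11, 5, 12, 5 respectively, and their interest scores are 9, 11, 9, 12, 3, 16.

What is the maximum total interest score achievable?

39

This is a 0-1 knapsack instance.
Compilers + Vision + Graphics: credit hours 3 + 4 + 5 = 12 ≤ 16, interest score 9 + 11 + 16 = 36.
Compilers + HCI + Graphics: credit hours 3 + 5 + 5 = 13 ≤ 16, interest score 9 + 12 + 16 = 37.
Vision + HCI + Graphics: credit hours 4 + 5 + 5 = 14 ≤ 16, interest score 11 + 12 + 16 = 39.
Best is Vision, HCI, and Graphics with total interest score 39.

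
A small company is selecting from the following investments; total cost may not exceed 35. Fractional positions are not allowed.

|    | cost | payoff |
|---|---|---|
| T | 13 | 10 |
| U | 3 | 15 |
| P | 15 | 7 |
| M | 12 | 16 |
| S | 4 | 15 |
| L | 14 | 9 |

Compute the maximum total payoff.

Allowing fractional choices, the relaxed optimum would be about 57.9, but investments are indivisible.
U + P + M + S: cost 3 + 15 + 12 + 4 = 34 ≤ 35, payoff 15 + 7 + 16 + 15 = 53.
U + M + S + L: cost 3 + 12 + 4 + 14 = 33 ≤ 35, payoff 15 + 16 + 15 + 9 = 55.
T + U + M + S: cost 13 + 3 + 12 + 4 = 32 ≤ 35, payoff 10 + 15 + 16 + 15 = 56.
Best is T, U, M, and S with total payoff 56.

56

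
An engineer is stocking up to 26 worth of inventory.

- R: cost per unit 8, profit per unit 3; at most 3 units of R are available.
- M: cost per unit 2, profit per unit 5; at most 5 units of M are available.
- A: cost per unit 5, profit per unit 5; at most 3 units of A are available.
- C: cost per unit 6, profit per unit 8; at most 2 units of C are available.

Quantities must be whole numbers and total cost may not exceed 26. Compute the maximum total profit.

43

M has the best ratio (5/2); taking only M gives at most 5×5 = 25 (stopped by the supply cap of 5).
Mixing does better — 5×M, 2×A, and 1×C: cost 26 ≤ 26, profit 5·5 + 2·5 + 1·8 = 43.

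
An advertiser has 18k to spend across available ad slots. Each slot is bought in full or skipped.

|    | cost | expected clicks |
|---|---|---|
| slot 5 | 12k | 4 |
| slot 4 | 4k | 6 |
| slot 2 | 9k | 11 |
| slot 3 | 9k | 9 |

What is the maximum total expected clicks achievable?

Take slot 2 and slot 3: cost 9 + 9 = 18 ≤ 18, expected clicks 11 + 9 = 20.
No other feasible combination does better.

20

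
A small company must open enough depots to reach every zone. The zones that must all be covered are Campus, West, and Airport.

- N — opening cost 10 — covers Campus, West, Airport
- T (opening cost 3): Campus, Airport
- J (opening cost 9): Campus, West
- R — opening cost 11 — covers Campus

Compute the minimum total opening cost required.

10

The greedy cost-per-new-zone heuristic would pick T and J for 12, but a cheaper cover exists.
N alone covers Campus, West, Airport — every zone.
Total opening cost: 10.
No cover costs less than 10.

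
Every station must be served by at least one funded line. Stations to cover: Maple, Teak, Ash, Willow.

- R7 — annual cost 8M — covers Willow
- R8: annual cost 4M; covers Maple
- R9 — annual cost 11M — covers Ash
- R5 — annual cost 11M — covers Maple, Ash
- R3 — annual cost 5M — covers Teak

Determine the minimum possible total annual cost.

24

Choose R7, R5, and R3: together they cover Maple, Teak, Ash, Willow — every station.
Total annual cost: 8 + 11 + 5 = 24.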